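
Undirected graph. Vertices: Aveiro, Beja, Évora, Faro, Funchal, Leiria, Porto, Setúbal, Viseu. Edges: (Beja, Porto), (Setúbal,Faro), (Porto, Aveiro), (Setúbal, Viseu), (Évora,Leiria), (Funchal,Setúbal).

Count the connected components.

From Aveiro: component {Aveiro, Beja, Porto}.
From Évora: component {Évora, Leiria}.
From Faro: component {Faro, Funchal, Setúbal, Viseu}.
That's 3 components.

3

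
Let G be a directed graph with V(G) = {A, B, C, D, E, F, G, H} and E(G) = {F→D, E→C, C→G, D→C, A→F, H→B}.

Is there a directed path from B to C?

No

B has no outgoing edges, so nothing is reachable from it.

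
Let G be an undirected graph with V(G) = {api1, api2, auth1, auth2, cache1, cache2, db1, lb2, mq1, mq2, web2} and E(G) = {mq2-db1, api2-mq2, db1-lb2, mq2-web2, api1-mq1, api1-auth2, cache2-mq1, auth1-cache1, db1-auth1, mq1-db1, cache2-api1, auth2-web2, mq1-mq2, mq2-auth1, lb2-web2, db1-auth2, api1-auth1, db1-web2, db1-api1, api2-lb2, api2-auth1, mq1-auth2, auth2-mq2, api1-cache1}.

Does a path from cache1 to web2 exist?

Explore from cache1.
Distance 1: reach api1, auth1.
Distance 2: reach api2, auth2, cache2, db1, mq1, mq2.
Distance 3: reach lb2, web2.
Found web2.

Yes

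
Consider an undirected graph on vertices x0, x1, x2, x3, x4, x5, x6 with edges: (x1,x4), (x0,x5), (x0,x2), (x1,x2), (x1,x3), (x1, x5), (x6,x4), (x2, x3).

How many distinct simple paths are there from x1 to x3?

3

x1–x2–x3
x1–x3
x1–x5–x0–x2–x3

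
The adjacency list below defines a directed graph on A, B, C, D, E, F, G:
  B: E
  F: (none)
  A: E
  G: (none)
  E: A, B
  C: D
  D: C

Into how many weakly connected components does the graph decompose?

From A: component {A, B, E}.
From C: component {C, D}.
From F: component {F}.
From G: component {G}.
That's 4 components.

4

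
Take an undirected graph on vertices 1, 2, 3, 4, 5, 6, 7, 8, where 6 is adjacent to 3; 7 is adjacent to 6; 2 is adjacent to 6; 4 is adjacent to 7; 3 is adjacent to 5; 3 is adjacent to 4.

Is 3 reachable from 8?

No

8 has no edges, so nothing is reachable from it.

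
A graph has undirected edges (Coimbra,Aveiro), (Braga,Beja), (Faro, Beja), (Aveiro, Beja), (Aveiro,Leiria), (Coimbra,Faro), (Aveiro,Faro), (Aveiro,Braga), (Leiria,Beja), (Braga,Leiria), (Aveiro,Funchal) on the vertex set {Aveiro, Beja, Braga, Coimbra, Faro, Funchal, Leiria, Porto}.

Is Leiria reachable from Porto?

No

Porto has no edges, so nothing is reachable from it.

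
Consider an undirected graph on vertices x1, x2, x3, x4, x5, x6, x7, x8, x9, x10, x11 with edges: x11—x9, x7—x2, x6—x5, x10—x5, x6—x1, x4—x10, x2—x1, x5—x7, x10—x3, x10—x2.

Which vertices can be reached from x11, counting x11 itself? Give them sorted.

x9, x11

Start at x11.
Its neighbours: x9.
Nothing further is reachable.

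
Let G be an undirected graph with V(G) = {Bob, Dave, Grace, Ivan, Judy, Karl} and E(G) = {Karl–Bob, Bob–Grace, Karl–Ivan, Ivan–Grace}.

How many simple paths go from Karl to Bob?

Karl–Bob
Karl–Ivan–Grace–Bob

2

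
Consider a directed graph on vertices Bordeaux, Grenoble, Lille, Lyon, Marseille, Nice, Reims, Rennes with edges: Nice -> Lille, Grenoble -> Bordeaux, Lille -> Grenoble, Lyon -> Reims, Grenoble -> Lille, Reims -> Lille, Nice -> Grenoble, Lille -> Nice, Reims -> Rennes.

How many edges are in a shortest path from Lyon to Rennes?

Distance 0: Lyon.
Distance 1: Reims.
Distance 2: Lille, Rennes — contains Rennes.

2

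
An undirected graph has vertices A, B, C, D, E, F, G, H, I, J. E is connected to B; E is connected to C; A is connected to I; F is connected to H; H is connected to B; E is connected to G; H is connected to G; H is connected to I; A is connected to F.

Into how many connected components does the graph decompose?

3

From A: component {A, B, C, E, F, G, H, I}.
From D: component {D}.
From J: component {J}.
That's 3 components.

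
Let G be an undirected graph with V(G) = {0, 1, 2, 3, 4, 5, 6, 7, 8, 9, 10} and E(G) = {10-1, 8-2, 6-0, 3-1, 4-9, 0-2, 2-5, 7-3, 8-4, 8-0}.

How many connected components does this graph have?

2

From 0: component {0, 2, 4, 5, 6, 8, 9}.
From 1: component {1, 3, 7, 10}.
That's 2 components.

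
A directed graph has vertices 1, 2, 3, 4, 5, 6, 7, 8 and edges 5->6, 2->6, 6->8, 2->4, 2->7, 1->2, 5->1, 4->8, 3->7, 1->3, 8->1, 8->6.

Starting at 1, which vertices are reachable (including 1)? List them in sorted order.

Start at 1.
Its neighbours: 2, 3.
Then their neighbours: 4, 6, 7.
Then next layer: 8.
Nothing further is reachable.

1, 2, 3, 4, 6, 7, 8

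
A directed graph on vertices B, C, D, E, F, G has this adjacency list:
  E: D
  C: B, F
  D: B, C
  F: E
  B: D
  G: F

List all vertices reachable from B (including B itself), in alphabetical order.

Start at B.
Its neighbours: D.
Then their neighbours: C.
Then next layer: F.
Then next layer: E.
Nothing further is reachable.

B, C, D, E, F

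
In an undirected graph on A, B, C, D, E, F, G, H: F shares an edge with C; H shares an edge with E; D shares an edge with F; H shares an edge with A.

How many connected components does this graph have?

From A: component {A, E, H}.
From B: component {B}.
From C: component {C, D, F}.
From G: component {G}.
That's 4 components.

4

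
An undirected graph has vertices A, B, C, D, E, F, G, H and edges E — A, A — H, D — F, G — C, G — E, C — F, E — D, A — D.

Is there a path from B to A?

No

B has no edges, so nothing is reachable from it.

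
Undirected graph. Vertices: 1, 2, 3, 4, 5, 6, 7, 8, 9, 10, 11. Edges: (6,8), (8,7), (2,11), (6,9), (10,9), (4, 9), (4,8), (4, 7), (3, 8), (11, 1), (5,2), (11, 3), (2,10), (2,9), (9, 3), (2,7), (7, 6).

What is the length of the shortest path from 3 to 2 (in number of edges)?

2

Distance 0: 3.
Distance 1: 8, 9, 11.
Distance 2: 1, 2, 4, 6, 7, 10 — contains 2.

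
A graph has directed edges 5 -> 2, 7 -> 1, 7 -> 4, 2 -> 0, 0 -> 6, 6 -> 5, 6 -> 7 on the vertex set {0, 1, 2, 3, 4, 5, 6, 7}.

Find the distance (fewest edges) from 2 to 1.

Distance 0: 2.
Distance 1: 0.
Distance 2: 6.
Distance 3: 5, 7.
Distance 4: 1, 4 — contains 1.

4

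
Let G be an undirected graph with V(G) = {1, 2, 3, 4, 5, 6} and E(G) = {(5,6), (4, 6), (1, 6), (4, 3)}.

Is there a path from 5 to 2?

Explore from 5.
Distance 1: reach 6.
Distance 2: reach 1, 4.
Distance 3: reach 3.
The search is exhausted without reaching 2; it lies in a different component.

No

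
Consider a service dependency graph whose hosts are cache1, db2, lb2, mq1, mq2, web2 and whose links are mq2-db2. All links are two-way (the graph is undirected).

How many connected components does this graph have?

5

From cache1: component {cache1}.
From db2: component {db2, mq2}.
From lb2: component {lb2}.
From mq1: component {mq1}.
From web2: component {web2}.
That's 5 components.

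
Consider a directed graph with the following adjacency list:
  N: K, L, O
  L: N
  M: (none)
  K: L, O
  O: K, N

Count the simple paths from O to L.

3

O→K→L
O→N→K→L
O→N→L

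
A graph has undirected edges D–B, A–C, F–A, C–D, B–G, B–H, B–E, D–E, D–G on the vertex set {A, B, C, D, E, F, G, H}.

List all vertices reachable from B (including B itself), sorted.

Start at B.
Its neighbours: D, E, G, H.
Then their neighbours: C.
Then next layer: A.
Then next layer: F.
Every vertex is now reached.

A, B, C, D, E, F, G, H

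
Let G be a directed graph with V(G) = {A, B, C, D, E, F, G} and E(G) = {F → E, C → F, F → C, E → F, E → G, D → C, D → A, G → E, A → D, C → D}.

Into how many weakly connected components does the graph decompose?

2

From A: component {A, C, D, E, F, G}.
From B: component {B}.
That's 2 components.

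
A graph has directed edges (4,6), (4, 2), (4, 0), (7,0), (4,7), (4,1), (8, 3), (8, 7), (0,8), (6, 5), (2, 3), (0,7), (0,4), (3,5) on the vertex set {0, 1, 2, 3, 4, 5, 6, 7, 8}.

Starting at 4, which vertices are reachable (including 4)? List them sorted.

0, 1, 2, 3, 4, 5, 6, 7, 8

Start at 4.
Its neighbours: 0, 1, 2, 6, 7.
Then their neighbours: 3, 5, 8.
Every vertex is now reached.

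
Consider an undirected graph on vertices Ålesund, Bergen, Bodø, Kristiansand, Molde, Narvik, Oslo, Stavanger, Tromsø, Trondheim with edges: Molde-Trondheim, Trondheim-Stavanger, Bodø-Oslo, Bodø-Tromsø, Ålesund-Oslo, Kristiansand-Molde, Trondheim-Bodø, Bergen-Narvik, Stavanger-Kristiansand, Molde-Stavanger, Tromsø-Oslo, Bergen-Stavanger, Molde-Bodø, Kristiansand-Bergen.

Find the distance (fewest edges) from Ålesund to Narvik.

Distance 0: Ålesund.
Distance 1: Oslo.
Distance 2: Bodø, Tromsø.
Distance 3: Molde, Trondheim.
Distance 4: Kristiansand, Stavanger.
Distance 5: Bergen.
Distance 6: Narvik — contains Narvik.

6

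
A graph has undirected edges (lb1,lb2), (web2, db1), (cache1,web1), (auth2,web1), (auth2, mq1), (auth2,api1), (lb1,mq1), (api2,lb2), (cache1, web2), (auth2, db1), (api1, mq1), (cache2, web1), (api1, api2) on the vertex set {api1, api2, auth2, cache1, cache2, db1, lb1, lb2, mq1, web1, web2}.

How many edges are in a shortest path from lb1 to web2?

Distance 0: lb1.
Distance 1: lb2, mq1.
Distance 2: api1, api2, auth2.
Distance 3: db1, web1.
Distance 4: cache1, cache2, web2 — contains web2.

4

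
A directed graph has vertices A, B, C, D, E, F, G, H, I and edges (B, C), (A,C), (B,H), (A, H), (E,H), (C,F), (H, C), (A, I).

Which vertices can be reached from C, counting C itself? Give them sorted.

Start at C.
Its neighbours: F.
Nothing further is reachable.

C, F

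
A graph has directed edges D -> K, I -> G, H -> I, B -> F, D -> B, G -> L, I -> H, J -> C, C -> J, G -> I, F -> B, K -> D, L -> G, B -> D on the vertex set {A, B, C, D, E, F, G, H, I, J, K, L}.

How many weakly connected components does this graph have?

5

From A: component {A}.
From B: component {B, D, F, K}.
From C: component {C, J}.
From E: component {E}.
From G: component {G, H, I, L}.
That's 5 components.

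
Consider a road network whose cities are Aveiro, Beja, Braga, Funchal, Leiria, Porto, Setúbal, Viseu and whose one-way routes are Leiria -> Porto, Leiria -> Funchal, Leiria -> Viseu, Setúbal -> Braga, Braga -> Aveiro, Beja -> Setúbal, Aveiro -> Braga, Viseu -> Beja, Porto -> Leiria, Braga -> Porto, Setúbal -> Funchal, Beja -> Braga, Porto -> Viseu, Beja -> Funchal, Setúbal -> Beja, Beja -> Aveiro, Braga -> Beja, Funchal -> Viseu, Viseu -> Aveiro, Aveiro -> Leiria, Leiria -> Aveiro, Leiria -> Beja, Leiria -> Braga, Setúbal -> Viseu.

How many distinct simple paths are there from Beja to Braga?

10

Beja→Aveiro→Braga
Beja→Aveiro→Leiria→Braga
Beja→Braga
Beja→Funchal→Viseu→Aveiro→Braga
Beja→Funchal→Viseu→Aveiro→Leiria→Braga
Beja→Setúbal→Braga
Beja→Setúbal→Funchal→Viseu→Aveiro→Braga
Beja→Setúbal→Funchal→Viseu→Aveiro→Leiria→Braga
Beja→Setúbal→Viseu→Aveiro→Braga
Beja→Setúbal→Viseu→Aveiro→Leiria→Braga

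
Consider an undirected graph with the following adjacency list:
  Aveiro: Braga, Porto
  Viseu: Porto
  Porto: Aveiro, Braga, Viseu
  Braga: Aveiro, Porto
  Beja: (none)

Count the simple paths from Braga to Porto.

Braga–Aveiro–Porto
Braga–Porto

2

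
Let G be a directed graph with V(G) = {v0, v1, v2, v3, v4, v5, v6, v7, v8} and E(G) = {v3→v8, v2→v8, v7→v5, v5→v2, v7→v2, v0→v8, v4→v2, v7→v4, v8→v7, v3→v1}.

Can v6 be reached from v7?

No

Explore from v7.
Distance 1: reach v2, v4, v5.
Distance 2: reach v8.
The search from v7 is exhausted; no directed path reaches v6.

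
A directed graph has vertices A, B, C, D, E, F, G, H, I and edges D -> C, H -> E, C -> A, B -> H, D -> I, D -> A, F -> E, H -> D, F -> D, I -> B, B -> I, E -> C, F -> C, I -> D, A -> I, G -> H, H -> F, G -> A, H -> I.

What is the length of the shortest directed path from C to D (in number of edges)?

3

Distance 0: C.
Distance 1: A.
Distance 2: I.
Distance 3: B, D — contains D.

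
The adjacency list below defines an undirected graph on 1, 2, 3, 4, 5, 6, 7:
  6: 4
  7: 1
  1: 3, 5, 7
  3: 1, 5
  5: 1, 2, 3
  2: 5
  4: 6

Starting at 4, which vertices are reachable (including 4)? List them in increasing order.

4, 6

Start at 4.
Its neighbours: 6.
Nothing further is reachable.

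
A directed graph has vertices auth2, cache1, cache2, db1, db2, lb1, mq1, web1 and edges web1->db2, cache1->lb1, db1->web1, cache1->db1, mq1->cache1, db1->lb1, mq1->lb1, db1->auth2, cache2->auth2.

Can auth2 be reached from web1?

Explore from web1.
Distance 1: reach db2.
The search from web1 is exhausted; no directed path reaches auth2.

No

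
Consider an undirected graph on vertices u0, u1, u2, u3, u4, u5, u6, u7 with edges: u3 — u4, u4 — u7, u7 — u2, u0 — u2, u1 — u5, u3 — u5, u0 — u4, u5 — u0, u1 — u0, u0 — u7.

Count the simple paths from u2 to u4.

8

u2–u0–u1–u5–u3–u4
u2–u0–u4
u2–u0–u5–u3–u4
u2–u0–u7–u4
u2–u7–u0–u1–u5–u3–u4
u2–u7–u0–u4
u2–u7–u0–u5–u3–u4
u2–u7–u4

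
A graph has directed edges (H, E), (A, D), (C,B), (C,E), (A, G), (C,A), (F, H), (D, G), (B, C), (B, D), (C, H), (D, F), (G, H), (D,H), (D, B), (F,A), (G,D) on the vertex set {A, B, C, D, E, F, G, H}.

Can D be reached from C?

Explore from C.
Distance 1: reach A, B, E, H.
Distance 2: reach D, G.
Found D.

Yes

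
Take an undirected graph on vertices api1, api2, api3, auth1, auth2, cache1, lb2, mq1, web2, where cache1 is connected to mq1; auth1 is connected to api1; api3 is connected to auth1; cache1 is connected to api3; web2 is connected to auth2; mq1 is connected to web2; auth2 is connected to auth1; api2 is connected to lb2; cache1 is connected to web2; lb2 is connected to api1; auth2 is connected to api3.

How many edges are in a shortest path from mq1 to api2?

Distance 0: mq1.
Distance 1: cache1, web2.
Distance 2: api3, auth2.
Distance 3: auth1.
Distance 4: api1.
Distance 5: lb2.
Distance 6: api2 — contains api2.

6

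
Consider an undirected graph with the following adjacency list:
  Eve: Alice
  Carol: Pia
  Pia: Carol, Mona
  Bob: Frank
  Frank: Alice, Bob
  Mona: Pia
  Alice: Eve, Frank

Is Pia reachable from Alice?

No

Explore from Alice.
Distance 1: reach Eve, Frank.
Distance 2: reach Bob.
The search is exhausted without reaching Pia; it lies in a different component.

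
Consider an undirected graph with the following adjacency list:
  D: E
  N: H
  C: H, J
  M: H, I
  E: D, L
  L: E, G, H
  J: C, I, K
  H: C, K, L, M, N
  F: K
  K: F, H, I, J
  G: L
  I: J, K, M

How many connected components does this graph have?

From C: component {C, D, E, F, G, H, I, J, K, L, M, N}.
That's 1 component.

1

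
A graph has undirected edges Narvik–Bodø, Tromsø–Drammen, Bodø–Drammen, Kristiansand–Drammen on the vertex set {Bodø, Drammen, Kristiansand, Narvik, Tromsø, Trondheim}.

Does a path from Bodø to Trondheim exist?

Explore from Bodø.
Distance 1: reach Drammen, Narvik.
Distance 2: reach Kristiansand, Tromsø.
The search is exhausted without reaching Trondheim; it lies in a different component.

No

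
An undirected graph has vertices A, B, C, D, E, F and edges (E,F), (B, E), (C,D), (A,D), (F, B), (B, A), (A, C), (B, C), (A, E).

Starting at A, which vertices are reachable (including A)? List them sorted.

A, B, C, D, E, F

Start at A.
Its neighbours: B, C, D, E.
Then their neighbours: F.
Every vertex is now reached.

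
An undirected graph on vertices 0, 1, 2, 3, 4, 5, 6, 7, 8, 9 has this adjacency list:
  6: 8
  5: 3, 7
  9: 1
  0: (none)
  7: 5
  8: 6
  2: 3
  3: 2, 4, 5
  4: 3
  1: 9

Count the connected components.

From 0: component {0}.
From 1: component {1, 9}.
From 2: component {2, 3, 4, 5, 7}.
From 6: component {6, 8}.
That's 4 components.

4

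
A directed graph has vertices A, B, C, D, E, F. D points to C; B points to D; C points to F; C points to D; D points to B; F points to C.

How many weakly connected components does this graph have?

From A: component {A}.
From B: component {B, C, D, F}.
From E: component {E}.
That's 3 components.

3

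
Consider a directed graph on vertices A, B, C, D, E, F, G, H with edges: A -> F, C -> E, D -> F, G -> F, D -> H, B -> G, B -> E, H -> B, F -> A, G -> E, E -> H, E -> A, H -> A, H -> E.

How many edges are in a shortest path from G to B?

Distance 0: G.
Distance 1: E, F.
Distance 2: A, H.
Distance 3: B — contains B.

3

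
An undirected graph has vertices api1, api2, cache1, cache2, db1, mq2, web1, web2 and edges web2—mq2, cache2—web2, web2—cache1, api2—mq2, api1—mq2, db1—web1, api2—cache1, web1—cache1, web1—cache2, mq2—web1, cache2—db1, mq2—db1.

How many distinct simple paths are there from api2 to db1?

19

api2–cache1–web1–cache2–db1
api2–cache1–web1–cache2–web2–mq2–db1
api2–cache1–web1–db1
api2–cache1–web1–mq2–db1
api2–cache1–web1–mq2–web2–cache2–db1
api2–cache1–web2–cache2–db1
api2–cache1–web2–cache2–web1–db1
api2–cache1–web2–cache2–web1–mq2–db1
... and 11 more.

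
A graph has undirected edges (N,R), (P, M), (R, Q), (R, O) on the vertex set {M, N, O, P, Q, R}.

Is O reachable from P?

No

Explore from P.
Distance 1: reach M.
The search is exhausted without reaching O; it lies in a different component.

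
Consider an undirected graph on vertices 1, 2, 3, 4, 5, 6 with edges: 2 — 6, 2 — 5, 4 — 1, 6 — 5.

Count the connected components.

From 1: component {1, 4}.
From 2: component {2, 5, 6}.
From 3: component {3}.
That's 3 components.

3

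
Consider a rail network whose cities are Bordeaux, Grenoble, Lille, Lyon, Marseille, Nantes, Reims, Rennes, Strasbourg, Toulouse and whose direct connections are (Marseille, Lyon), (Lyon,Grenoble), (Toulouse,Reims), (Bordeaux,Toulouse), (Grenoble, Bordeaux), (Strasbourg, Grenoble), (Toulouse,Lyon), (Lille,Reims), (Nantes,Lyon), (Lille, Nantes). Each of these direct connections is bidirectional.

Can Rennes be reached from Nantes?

No

Explore from Nantes.
Distance 1: reach Lille, Lyon.
Distance 2: reach Grenoble, Marseille, Reims, Toulouse.
Distance 3: reach Bordeaux, Strasbourg.
The search is exhausted without reaching Rennes; it lies in a different component.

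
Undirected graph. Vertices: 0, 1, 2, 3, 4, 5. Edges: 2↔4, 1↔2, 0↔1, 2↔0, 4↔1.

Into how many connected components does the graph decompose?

3

From 0: component {0, 1, 2, 4}.
From 3: component {3}.
From 5: component {5}.
That's 3 components.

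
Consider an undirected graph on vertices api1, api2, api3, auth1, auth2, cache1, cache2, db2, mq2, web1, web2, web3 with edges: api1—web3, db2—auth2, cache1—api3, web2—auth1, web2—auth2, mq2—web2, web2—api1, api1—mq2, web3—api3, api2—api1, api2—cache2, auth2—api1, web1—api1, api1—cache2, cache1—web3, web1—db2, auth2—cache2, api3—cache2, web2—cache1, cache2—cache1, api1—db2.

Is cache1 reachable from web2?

Yes

Explore from web2.
Distance 1: reach api1, auth1, auth2, cache1, mq2.
Found cache1.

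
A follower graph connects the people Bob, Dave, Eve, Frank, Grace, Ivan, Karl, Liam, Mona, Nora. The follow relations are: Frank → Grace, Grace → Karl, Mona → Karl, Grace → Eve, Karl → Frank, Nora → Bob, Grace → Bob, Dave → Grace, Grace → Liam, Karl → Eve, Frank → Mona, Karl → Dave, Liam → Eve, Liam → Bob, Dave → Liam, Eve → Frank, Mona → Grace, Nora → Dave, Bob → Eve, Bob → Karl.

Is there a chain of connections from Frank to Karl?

Explore from Frank.
Distance 1: reach Grace, Mona.
Distance 2: reach Bob, Eve, Karl, Liam.
Found Karl.

Yes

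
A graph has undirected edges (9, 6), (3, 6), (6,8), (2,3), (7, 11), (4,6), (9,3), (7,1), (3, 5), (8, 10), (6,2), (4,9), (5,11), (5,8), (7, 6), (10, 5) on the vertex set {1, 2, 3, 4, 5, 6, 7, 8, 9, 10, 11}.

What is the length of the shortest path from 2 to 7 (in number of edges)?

Distance 0: 2.
Distance 1: 3, 6.
Distance 2: 4, 5, 7, 8, 9 — contains 7.

2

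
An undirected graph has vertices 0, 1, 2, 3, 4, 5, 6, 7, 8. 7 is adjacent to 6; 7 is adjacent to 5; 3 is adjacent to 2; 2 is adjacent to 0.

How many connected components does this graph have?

5

From 0: component {0, 2, 3}.
From 1: component {1}.
From 4: component {4}.
From 5: component {5, 6, 7}.
From 8: component {8}.
That's 5 components.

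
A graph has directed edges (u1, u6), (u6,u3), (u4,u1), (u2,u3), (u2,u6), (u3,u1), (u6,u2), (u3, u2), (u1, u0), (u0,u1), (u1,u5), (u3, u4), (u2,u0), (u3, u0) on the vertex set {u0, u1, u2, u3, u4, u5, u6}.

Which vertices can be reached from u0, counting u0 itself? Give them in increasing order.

Start at u0.
Its neighbours: u1.
Then their neighbours: u5, u6.
Then next layer: u2, u3.
Then next layer: u4.
Every vertex is now reached.

u0, u1, u2, u3, u4, u5, u6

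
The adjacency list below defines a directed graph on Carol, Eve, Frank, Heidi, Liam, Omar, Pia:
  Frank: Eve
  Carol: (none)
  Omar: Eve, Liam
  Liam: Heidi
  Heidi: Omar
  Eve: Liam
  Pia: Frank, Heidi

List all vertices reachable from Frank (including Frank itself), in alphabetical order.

Eve, Frank, Heidi, Liam, Omar

Start at Frank.
Its neighbours: Eve.
Then their neighbours: Liam.
Then next layer: Heidi.
Then next layer: Omar.
Nothing further is reachable.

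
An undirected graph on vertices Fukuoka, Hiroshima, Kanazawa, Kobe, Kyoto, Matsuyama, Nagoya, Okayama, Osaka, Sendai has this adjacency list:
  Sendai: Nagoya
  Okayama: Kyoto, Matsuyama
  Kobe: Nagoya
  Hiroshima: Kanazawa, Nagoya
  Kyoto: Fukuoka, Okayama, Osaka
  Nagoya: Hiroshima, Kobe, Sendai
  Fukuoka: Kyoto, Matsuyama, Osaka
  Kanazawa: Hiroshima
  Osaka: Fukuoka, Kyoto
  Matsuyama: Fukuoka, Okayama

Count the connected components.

2

From Fukuoka: component {Fukuoka, Kyoto, Matsuyama, Okayama, Osaka}.
From Hiroshima: component {Hiroshima, Kanazawa, Kobe, Nagoya, Sendai}.
That's 2 components.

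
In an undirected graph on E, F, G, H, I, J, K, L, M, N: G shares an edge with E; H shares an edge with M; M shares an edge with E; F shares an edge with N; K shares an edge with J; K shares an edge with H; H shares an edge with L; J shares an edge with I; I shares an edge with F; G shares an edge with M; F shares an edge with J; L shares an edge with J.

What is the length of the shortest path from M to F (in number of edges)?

4

Distance 0: M.
Distance 1: E, G, H.
Distance 2: K, L.
Distance 3: J.
Distance 4: F, I — contains F.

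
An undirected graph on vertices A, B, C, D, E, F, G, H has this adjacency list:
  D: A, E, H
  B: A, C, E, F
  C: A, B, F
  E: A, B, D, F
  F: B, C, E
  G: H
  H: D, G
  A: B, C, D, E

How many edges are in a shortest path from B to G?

4

Distance 0: B.
Distance 1: A, C, E, F.
Distance 2: D.
Distance 3: H.
Distance 4: G — contains G.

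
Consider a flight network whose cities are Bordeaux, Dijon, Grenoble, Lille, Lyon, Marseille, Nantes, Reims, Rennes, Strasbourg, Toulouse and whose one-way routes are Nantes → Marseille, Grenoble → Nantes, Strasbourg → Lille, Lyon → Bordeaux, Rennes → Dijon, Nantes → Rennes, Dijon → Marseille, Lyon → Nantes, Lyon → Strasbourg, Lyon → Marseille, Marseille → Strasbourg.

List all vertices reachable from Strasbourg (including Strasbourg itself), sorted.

Start at Strasbourg.
Its neighbours: Lille.
Nothing further is reachable.

Lille, Strasbourg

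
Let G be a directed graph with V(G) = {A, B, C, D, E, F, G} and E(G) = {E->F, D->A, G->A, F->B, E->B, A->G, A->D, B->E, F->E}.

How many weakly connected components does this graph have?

3

From A: component {A, D, G}.
From B: component {B, E, F}.
From C: component {C}.
That's 3 components.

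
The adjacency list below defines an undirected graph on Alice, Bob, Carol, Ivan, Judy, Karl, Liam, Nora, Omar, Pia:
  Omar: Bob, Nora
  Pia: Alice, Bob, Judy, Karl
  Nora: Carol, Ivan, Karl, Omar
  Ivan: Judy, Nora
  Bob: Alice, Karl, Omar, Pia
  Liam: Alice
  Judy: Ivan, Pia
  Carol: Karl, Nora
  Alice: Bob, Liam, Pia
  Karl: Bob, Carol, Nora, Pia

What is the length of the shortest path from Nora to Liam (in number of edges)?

4

Distance 0: Nora.
Distance 1: Carol, Ivan, Karl, Omar.
Distance 2: Bob, Judy, Pia.
Distance 3: Alice.
Distance 4: Liam — contains Liam.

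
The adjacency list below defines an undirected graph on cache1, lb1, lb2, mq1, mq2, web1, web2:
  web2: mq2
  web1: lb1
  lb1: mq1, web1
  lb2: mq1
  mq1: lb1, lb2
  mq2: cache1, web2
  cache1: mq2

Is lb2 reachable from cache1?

Explore from cache1.
Distance 1: reach mq2.
Distance 2: reach web2.
The search is exhausted without reaching lb2; it lies in a different component.

No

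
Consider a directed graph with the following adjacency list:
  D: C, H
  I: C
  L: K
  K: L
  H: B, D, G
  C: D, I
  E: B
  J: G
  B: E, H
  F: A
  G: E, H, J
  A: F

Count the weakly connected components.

3

From A: component {A, F}.
From B: component {B, C, D, E, G, H, I, J}.
From K: component {K, L}.
That's 3 components.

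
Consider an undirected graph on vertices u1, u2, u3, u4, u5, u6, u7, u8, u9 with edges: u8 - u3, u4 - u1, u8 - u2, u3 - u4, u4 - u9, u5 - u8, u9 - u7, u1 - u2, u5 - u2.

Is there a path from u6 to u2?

No

u6 has no edges, so nothing is reachable from it.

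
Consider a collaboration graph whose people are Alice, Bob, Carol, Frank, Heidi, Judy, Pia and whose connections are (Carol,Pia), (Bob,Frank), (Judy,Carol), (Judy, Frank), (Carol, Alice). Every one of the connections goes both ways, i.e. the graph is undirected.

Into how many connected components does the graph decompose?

2

From Alice: component {Alice, Bob, Carol, Frank, Judy, Pia}.
From Heidi: component {Heidi}.
That's 2 components.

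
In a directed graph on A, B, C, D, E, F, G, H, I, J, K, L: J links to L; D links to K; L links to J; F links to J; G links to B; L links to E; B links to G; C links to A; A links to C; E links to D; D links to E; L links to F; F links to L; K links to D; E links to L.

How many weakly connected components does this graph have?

From A: component {A, C}.
From B: component {B, G}.
From D: component {D, E, F, J, K, L}.
From H: component {H}.
From I: component {I}.
That's 5 components.

5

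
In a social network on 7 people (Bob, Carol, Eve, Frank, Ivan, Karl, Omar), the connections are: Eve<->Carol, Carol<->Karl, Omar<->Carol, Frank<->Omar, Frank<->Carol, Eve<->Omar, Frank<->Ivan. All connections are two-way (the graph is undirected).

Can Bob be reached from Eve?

No

Explore from Eve.
Distance 1: reach Carol, Omar.
Distance 2: reach Frank, Karl.
Distance 3: reach Ivan.
The search is exhausted without reaching Bob; it lies in a different component.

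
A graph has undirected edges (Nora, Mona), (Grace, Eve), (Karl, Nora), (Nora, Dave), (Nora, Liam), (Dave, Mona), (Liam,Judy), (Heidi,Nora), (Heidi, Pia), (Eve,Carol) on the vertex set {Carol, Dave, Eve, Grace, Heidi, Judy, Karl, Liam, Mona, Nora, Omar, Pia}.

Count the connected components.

3

From Carol: component {Carol, Eve, Grace}.
From Dave: component {Dave, Heidi, Judy, Karl, Liam, Mona, Nora, Pia}.
From Omar: component {Omar}.
That's 3 components.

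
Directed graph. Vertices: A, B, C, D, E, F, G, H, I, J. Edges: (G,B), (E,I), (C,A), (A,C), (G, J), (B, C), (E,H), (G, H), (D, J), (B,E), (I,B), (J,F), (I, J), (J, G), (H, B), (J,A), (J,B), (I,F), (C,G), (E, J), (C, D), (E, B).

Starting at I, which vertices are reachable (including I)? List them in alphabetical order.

Start at I.
Its neighbours: B, F, J.
Then their neighbours: A, C, E, G.
Then next layer: D, H.
Every vertex is now reached.

A, B, C, D, E, F, G, H, I, J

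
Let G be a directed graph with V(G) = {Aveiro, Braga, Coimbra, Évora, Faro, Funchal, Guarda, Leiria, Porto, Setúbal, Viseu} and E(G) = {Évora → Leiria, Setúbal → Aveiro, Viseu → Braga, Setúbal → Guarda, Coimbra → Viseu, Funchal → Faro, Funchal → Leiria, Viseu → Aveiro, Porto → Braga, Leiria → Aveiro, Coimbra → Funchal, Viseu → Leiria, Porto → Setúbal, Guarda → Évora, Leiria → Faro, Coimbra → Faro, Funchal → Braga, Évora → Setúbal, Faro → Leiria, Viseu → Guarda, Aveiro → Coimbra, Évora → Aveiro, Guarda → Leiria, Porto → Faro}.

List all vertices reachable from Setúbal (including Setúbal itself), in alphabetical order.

Start at Setúbal.
Its neighbours: Aveiro, Guarda.
Then their neighbours: Coimbra, Évora, Leiria.
Then next layer: Faro, Funchal, Viseu.
Then next layer: Braga.
Nothing further is reachable.

Aveiro, Braga, Coimbra, Évora, Faro, Funchal, Guarda, Leiria, Setúbal, Viseu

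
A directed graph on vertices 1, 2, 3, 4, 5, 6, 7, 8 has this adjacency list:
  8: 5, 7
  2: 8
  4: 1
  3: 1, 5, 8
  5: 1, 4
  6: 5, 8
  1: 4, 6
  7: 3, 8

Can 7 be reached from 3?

Explore from 3.
Distance 1: reach 1, 5, 8.
Distance 2: reach 4, 6, 7.
Found 7.

Yes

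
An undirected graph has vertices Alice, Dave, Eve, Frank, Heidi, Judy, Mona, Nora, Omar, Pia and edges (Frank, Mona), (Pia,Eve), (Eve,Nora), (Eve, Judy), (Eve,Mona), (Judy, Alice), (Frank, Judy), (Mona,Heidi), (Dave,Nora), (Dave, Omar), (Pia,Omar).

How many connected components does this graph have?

1

From Alice: component {Alice, Dave, Eve, Frank, Heidi, Judy, Mona, Nora, Omar, Pia}.
That's 1 component.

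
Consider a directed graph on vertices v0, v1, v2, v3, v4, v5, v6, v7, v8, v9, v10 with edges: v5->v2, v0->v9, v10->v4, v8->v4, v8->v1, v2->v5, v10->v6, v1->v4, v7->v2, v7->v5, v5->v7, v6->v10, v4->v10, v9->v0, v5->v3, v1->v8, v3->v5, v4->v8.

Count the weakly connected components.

3

From v0: component {v0, v9}.
From v1: component {v1, v4, v6, v8, v10}.
From v2: component {v2, v3, v5, v7}.
That's 3 components.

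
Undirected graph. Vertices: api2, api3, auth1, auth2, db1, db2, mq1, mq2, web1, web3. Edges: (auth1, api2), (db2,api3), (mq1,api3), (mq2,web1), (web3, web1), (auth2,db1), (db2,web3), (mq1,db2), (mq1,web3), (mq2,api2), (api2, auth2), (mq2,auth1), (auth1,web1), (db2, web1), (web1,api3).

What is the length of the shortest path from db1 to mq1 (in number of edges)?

6

Distance 0: db1.
Distance 1: auth2.
Distance 2: api2.
Distance 3: auth1, mq2.
Distance 4: web1.
Distance 5: api3, db2, web3.
Distance 6: mq1 — contains mq1.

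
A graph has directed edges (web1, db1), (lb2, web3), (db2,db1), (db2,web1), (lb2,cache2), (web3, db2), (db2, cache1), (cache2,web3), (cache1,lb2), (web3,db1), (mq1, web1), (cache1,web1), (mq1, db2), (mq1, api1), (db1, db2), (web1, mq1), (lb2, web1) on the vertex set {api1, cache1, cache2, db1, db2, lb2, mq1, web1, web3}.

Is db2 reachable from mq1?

Explore from mq1.
Distance 1: reach api1, db2, web1.
Found db2.

Yes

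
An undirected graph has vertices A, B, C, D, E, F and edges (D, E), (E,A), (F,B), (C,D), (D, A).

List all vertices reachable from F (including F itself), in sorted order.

B, F

Start at F.
Its neighbours: B.
Nothing further is reachable.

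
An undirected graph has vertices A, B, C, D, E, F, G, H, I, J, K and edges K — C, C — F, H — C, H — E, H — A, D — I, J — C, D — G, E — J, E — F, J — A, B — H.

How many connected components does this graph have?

From A: component {A, B, C, E, F, H, J, K}.
From D: component {D, G, I}.
That's 2 components.

2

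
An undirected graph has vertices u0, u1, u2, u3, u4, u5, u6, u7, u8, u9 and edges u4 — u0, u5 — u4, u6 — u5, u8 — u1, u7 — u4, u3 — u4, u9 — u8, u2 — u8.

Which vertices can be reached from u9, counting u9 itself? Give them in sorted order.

u1, u2, u8, u9

Start at u9.
Its neighbours: u8.
Then their neighbours: u1, u2.
Nothing further is reachable.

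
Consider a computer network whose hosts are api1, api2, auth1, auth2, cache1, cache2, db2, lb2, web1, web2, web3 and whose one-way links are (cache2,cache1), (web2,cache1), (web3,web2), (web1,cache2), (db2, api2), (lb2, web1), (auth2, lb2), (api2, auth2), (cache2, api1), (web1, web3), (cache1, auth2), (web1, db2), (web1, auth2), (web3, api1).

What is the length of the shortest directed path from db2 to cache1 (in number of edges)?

Distance 0: db2.
Distance 1: api2.
Distance 2: auth2.
Distance 3: lb2.
Distance 4: web1.
Distance 5: cache2, web3.
Distance 6: api1, cache1, web2 — contains cache1.

6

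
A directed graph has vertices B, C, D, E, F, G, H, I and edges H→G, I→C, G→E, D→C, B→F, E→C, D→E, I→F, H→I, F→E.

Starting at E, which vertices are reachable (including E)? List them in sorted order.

C, E

Start at E.
Its neighbours: C.
Nothing further is reachable.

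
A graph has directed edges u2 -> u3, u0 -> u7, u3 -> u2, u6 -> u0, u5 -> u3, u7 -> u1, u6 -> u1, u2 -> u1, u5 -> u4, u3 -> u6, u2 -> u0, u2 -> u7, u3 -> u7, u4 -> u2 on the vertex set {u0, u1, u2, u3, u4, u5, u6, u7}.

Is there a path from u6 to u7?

Explore from u6.
Distance 1: reach u0, u1.
Distance 2: reach u7.
Found u7.

Yes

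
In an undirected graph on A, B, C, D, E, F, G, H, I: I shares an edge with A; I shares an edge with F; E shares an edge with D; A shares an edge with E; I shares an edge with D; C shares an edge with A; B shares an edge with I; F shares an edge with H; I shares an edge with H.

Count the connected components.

From A: component {A, B, C, D, E, F, H, I}.
From G: component {G}.
That's 2 components.

2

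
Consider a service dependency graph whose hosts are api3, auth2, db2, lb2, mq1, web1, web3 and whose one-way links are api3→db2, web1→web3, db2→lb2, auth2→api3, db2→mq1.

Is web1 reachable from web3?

web3 has no outgoing edges, so nothing is reachable from it.

No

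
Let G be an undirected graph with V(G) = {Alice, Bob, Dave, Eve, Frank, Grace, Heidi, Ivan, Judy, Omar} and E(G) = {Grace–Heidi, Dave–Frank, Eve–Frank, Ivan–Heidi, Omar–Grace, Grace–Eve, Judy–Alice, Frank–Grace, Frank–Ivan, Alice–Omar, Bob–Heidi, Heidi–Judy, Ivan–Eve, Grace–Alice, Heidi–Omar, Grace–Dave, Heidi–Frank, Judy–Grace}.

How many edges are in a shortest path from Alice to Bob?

Distance 0: Alice.
Distance 1: Grace, Judy, Omar.
Distance 2: Dave, Eve, Frank, Heidi.
Distance 3: Bob, Ivan — contains Bob.

3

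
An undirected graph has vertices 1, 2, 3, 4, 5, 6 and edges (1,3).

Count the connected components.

5

From 1: component {1, 3}.
From 2: component {2}.
From 4: component {4}.
From 5: component {5}.
From 6: component {6}.
That's 5 components.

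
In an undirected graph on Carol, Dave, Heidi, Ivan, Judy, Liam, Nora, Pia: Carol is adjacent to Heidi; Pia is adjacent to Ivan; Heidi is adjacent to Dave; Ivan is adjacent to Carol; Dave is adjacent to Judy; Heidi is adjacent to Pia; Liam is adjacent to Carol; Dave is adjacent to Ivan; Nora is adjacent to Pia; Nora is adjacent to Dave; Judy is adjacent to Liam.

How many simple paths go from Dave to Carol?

7

Dave–Heidi–Carol
Dave–Heidi–Pia–Ivan–Carol
Dave–Ivan–Carol
Dave–Ivan–Pia–Heidi–Carol
Dave–Judy–Liam–Carol
Dave–Nora–Pia–Heidi–Carol
Dave–Nora–Pia–Ivan–Carol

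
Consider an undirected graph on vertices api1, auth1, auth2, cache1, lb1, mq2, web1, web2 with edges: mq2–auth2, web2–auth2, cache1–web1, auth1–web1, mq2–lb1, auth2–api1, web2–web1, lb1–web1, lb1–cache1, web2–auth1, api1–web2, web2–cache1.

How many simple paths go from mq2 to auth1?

mq2–auth2–api1–web2–auth1
mq2–auth2–api1–web2–cache1–lb1–web1–auth1
mq2–auth2–api1–web2–cache1–web1–auth1
mq2–auth2–api1–web2–web1–auth1
mq2–auth2–web2–auth1
mq2–auth2–web2–cache1–lb1–web1–auth1
mq2–auth2–web2–cache1–web1–auth1
mq2–auth2–web2–web1–auth1
mq2–lb1–cache1–web1–auth1
mq2–lb1–cache1–web1–web2–auth1
mq2–lb1–cache1–web2–auth1
mq2–lb1–cache1–web2–web1–auth1
mq2–lb1–web1–auth1
mq2–lb1–web1–cache1–web2–auth1
mq2–lb1–web1–web2–auth1

15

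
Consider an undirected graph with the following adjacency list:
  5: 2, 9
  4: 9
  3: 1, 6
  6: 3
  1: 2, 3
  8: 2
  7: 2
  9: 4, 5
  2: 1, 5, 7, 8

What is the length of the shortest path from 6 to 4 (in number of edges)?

Distance 0: 6.
Distance 1: 3.
Distance 2: 1.
Distance 3: 2.
Distance 4: 5, 7, 8.
Distance 5: 9.
Distance 6: 4 — contains 4.

6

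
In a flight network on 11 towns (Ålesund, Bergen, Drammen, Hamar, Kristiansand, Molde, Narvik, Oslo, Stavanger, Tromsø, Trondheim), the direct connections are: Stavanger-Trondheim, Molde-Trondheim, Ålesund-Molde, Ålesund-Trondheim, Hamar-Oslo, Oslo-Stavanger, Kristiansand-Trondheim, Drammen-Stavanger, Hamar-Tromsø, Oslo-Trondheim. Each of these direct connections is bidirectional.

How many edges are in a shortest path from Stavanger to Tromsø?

3

Distance 0: Stavanger.
Distance 1: Drammen, Oslo, Trondheim.
Distance 2: Ålesund, Hamar, Kristiansand, Molde.
Distance 3: Tromsø — contains Tromsø.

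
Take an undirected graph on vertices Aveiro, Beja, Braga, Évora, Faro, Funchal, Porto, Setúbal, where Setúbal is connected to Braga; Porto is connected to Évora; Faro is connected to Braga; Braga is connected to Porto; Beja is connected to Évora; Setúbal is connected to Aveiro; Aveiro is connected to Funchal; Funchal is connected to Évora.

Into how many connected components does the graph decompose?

From Aveiro: component {Aveiro, Beja, Braga, Évora, Faro, Funchal, Porto, Setúbal}.
That's 1 component.

1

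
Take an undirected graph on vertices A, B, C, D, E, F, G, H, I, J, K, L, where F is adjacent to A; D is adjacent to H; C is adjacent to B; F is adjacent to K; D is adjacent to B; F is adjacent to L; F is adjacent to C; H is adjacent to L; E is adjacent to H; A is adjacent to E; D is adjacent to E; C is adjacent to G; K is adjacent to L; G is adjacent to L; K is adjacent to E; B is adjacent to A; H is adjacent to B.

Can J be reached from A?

Explore from A.
Distance 1: reach B, E, F.
Distance 2: reach C, D, H, K, L.
Distance 3: reach G.
The search is exhausted without reaching J; it lies in a different component.

No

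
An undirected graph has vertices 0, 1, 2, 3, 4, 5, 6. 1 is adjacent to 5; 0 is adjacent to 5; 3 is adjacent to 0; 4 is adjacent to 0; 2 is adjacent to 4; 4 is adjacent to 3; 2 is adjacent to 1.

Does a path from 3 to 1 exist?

Explore from 3.
Distance 1: reach 0, 4.
Distance 2: reach 2, 5.
Distance 3: reach 1.
Found 1.

Yes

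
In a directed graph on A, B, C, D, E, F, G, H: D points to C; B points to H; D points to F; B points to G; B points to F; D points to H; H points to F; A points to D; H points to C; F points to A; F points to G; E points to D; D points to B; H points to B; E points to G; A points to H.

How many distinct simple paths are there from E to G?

E→D→B→F→G
E→D→B→G
E→D→B→H→F→G
E→D→F→A→H→B→G
E→D→F→G
E→D→H→B→F→G
E→D→H→B→G
E→D→H→F→G
E→G

9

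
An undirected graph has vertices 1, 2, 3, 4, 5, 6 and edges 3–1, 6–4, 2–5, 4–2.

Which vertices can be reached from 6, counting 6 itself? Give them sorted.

Start at 6.
Its neighbours: 4.
Then their neighbours: 2.
Then next layer: 5.
Nothing further is reachable.

2, 4, 5, 6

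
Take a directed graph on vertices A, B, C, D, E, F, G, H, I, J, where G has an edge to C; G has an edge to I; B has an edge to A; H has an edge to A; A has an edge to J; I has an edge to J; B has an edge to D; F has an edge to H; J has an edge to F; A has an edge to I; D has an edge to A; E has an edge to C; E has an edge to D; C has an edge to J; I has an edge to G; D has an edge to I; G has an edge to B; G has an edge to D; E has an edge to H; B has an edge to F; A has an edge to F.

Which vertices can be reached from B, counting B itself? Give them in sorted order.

A, B, C, D, F, G, H, I, J

Start at B.
Its neighbours: A, D, F.
Then their neighbours: H, I, J.
Then next layer: G.
Then next layer: C.
Nothing further is reachable.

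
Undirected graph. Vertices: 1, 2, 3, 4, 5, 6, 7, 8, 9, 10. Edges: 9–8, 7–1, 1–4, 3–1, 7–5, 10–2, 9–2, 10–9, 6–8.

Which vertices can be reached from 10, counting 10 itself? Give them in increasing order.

Start at 10.
Its neighbours: 2, 9.
Then their neighbours: 8.
Then next layer: 6.
Nothing further is reachable.

2, 6, 8, 9, 10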